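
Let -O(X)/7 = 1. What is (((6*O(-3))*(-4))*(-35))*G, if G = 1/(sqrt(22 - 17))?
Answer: -1176*sqrt(5) ≈ -2629.6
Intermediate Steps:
O(X) = -7 (O(X) = -7*1 = -7)
G = sqrt(5)/5 (G = 1/(sqrt(5)) = sqrt(5)/5 ≈ 0.44721)
(((6*O(-3))*(-4))*(-35))*G = (((6*(-7))*(-4))*(-35))*(sqrt(5)/5) = (-42*(-4)*(-35))*(sqrt(5)/5) = (168*(-35))*(sqrt(5)/5) = -1176*sqrt(5)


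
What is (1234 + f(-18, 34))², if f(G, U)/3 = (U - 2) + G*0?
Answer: 1768900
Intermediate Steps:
f(G, U) = -6 + 3*U (f(G, U) = 3*((U - 2) + G*0) = 3*((-2 + U) + 0) = 3*(-2 + U) = -6 + 3*U)
(1234 + f(-18, 34))² = (1234 + (-6 + 3*34))² = (1234 + (-6 + 102))² = (1234 + 96)² = 1330² = 1768900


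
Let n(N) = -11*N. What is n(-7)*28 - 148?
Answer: 2008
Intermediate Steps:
n(-7)*28 - 148 = -11*(-7)*28 - 148 = 77*28 - 148 = 2156 - 148 = 2008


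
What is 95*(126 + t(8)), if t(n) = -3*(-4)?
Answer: 13110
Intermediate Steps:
t(n) = 12
95*(126 + t(8)) = 95*(126 + 12) = 95*138 = 13110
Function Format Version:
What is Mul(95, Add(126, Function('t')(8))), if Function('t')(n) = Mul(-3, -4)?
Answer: 13110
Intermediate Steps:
Function('t')(n) = 12
Mul(95, Add(126, Function('t')(8))) = Mul(95, Add(126, 12)) = Mul(95, 138) = 13110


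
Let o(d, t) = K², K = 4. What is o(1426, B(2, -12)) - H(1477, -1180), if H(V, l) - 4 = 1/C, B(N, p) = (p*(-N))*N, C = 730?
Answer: 8759/730 ≈ 11.999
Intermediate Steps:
B(N, p) = -p*N² (B(N, p) = (-N*p)*N = -p*N²)
o(d, t) = 16 (o(d, t) = 4² = 16)
H(V, l) = 2921/730 (H(V, l) = 4 + 1/730 = 2921/730)
o(1426, B(2, -12)) - H(1477, -1180) = 16 - 1*2921/730 = 16 - 2921/730 = 8759/730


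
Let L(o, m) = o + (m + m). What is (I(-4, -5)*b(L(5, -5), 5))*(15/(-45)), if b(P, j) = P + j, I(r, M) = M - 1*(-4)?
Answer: 0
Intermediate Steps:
I(r, M) = 4 + M (I(r, M) = M + 4 = 4 + M)
L(o, m) = o + 2*m
(I(-4, -5)*b(L(5, -5), 5))*(15/(-45)) = ((4 - 5)*((5 + 2*(-5)) + 5))*(15/(-45)) = (-((5 - 10) + 5))*(15*(-1/45)) = -(-5 + 5)*(-⅓) = -1*0*(-⅓) = 0*(-⅓) = 0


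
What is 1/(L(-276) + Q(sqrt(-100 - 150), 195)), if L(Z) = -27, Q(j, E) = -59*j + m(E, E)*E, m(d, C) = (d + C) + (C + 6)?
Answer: 57609/6638028887 + 295*I*sqrt(10)/13276057774 ≈ 8.6786e-6 + 7.0267e-8*I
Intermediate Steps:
m(d, C) = 6 + d + 2*C (m(d, C) = (C + d) + (6 + C) = 6 + d + 2*C)
Q(j, E) = -59*j + E*(6 + 3*E) (Q(j, E) = -59*j + (6 + E + 2*E)*E = -59*j + (6 + 3*E)*E = -59*j + E*(6 + 3*E))
1/(L(-276) + Q(sqrt(-100 - 150), 195)) = 1/(-27 + (-59*sqrt(-100 - 150) + 3*195*(2 + 195))) = 1/(-27 + (-295*I*sqrt(10) + 3*195*197)) = 1/(-27 + (-295*I*sqrt(10) + 115245)) = 1/(-27 + (115245 - 295*I*sqrt(10))) = 1/(115218 - 295*I*sqrt(10))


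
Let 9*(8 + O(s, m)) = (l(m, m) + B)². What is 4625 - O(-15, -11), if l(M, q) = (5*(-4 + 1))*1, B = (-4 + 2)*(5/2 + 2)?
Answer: 4569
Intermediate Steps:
B = -9 (B = -2*(5*(½) + 2) = -2*(5/2 + 2) = -2*9/2 = -9)
l(M, q) = -15 (l(M, q) = (5*(-3))*1 = -15*1 = -15)
O(s, m) = 56 (O(s, m) = -8 + (-15 - 9)²/9 = -8 + (⅑)*(-24)² = -8 + (⅑)*576 = -8 + 64 = 56)
4625 - O(-15, -11) = 4625 - 1*56 = 4625 - 56 = 4569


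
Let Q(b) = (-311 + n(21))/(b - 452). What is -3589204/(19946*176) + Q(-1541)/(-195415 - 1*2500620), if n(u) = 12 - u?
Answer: -964275199919787/943129461306824 ≈ -1.0224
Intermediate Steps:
Q(b) = -320/(-452 + b) (Q(b) = (-311 + (12 - 1*21))/(b - 452) = (-311 + (12 - 21))/(-452 + b) = (-311 - 9)/(-452 + b) = -320/(-452 + b))
-3589204/(19946*176) + Q(-1541)/(-195415 - 1*2500620) = -3589204/(19946*176) + (-320/(-452 - 1541))/(-195415 - 1*2500620) = -3589204/3510496 + (-320/(-1993))/(-195415 - 2500620) = -3589204*1/3510496 - 320*(-1/1993)/(-2696035) = -897301/877624 + (320/1993)*(-1/2696035) = -897301/877624 - 64/1074639551 = -964275199919787/943129461306824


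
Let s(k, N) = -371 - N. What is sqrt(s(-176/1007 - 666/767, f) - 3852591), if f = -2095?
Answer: I*sqrt(3850867) ≈ 1962.4*I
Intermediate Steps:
sqrt(s(-176/1007 - 666/767, f) - 3852591) = sqrt((-371 - 1*(-2095)) - 3852591) = sqrt((-371 + 2095) - 3852591) = sqrt(1724 - 3852591) = sqrt(-3850867) = I*sqrt(3850867)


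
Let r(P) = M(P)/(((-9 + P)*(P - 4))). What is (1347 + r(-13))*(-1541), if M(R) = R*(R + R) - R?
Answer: -776862789/374 ≈ -2.0772e+6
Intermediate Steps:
M(R) = -R + 2*R**2 (M(R) = R*(2*R) - R = 2*R**2 - R = -R + 2*R**2)
r(P) = P*(-1 + 2*P)/((-9 + P)*(-4 + P)) (r(P) = (P*(-1 + 2*P))/(((-9 + P)*(P - 4))) = (P*(-1 + 2*P))/(((-9 + P)*(-4 + P))) = (P*(-1 + 2*P))*(1/((-9 + P)*(-4 + P))) = P*(-1 + 2*P)/((-9 + P)*(-4 + P)))
(1347 + r(-13))*(-1541) = (1347 - 13*(-1 + 2*(-13))/(36 + (-13)**2 - 13*(-13)))*(-1541) = (1347 - 13*(-1 - 26)/(36 + 169 + 169))*(-1541) = (1347 - 13*(-27)/374)*(-1541) = (1347 - 13*1/374*(-27))*(-1541) = (1347 + 351/374)*(-1541) = (504129/374)*(-1541) = -776862789/374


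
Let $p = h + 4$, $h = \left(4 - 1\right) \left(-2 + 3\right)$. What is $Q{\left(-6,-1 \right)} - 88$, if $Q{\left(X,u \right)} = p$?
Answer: $-81$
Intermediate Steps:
$h = 3$ ($h = 3 \cdot 1 = 3$)
$p = 7$ ($p = 3 + 4 = 7$)
$Q{\left(X,u \right)} = 7$
$Q{\left(-6,-1 \right)} - 88 = 7 - 88 = -81$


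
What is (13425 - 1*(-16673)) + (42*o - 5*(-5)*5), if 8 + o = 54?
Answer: 32155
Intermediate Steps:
o = 46 (o = -8 + 54 = 46)
(13425 - 1*(-16673)) + (42*o - 5*(-5)*5) = (13425 - 1*(-16673)) + (42*46 - 5*(-5)*5) = (13425 + 16673) + (1932 + 25*5) = 30098 + (1932 + 125) = 30098 + 2057 = 32155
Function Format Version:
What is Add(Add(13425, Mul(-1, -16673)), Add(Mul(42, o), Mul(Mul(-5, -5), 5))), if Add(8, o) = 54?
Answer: 32155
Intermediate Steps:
o = 46 (o = Add(-8, 54) = 46)
Add(Add(13425, Mul(-1, -16673)), Add(Mul(42, o), Mul(Mul(-5, -5), 5))) = Add(Add(13425, Mul(-1, -16673)), Add(Mul(42, 46), Mul(Mul(-5, -5), 5))) = Add(Add(13425, 16673), Add(1932, Mul(25, 5))) = Add(30098, Add(1932, 125)) = Add(30098, 2057) = 32155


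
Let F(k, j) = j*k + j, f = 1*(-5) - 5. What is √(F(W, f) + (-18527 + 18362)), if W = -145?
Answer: 5*√51 ≈ 35.707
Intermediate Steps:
f = -10 (f = -5 - 5 = -10)
F(k, j) = j + j*k
√(F(W, f) + (-18527 + 18362)) = √(-10*(1 - 145) + (-18527 + 18362)) = √(-10*(-144) - 165) = √(1440 - 165) = √1275 = 5*√51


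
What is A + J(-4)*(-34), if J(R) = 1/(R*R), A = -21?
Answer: -185/8 ≈ -23.125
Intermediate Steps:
J(R) = R⁻² (J(R) = 1/(R²) = R⁻²)
A + J(-4)*(-34) = -21 - 34/(-4)² = -21 + (1/16)*(-34) = -21 - 17/8 = -185/8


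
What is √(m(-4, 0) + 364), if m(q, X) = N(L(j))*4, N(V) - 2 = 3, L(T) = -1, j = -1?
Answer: 8*√6 ≈ 19.596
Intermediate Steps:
N(V) = 5 (N(V) = 2 + 3 = 5)
m(q, X) = 20 (m(q, X) = 5*4 = 20)
√(m(-4, 0) + 364) = √(20 + 364) = √384 = 8*√6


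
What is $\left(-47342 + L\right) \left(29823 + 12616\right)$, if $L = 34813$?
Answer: $-531718231$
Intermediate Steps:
$\left(-47342 + L\right) \left(29823 + 12616\right) = \left(-47342 + 34813\right) \left(29823 + 12616\right) = \left(-12529\right) 42439 = -531718231$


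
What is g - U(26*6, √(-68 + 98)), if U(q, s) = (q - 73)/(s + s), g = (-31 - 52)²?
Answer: 6889 - 83*√30/60 ≈ 6881.4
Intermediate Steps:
g = 6889 (g = (-83)² = 6889)
U(q, s) = (-73 + q)/(2*s) (U(q, s) = (-73 + q)/((2*s)) = (-73 + q)*(1/(2*s)) = (-73 + q)/(2*s))
g - U(26*6, √(-68 + 98)) = 6889 - (-73 + 26*6)/(2*(√(-68 + 98))) = 6889 - (-73 + 156)/(2*(√30)) = 6889 - √30/30*83/2 = 6889 - 83*√30/60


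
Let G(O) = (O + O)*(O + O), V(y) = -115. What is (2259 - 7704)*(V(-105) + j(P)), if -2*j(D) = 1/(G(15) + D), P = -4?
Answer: 1122111045/1792 ≈ 6.2618e+5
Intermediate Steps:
G(O) = 4*O² (G(O) = (2*O)*(2*O) = 4*O²)
j(D) = -1/(2*(900 + D)) (j(D) = -1/(2*(4*15² + D)) = -1/(2*(4*225 + D)) = -1/(2*(900 + D)))
(2259 - 7704)*(V(-105) + j(P)) = (2259 - 7704)*(-115 - 1/(1800 + 2*(-4))) = -5445*(-115 - 1/(1800 - 8)) = -5445*(-115 - 1/1792) = -5445*(-206081/1792) = 1122111045/1792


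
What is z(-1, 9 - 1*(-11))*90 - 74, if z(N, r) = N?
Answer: -164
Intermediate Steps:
z(-1, 9 - 1*(-11))*90 - 74 = -1*90 - 74 = -90 - 74 = -164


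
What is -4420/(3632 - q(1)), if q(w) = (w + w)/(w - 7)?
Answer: -780/641 ≈ -1.2168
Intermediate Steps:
q(w) = 2*w/(-7 + w) (q(w) = (2*w)/(-7 + w) = 2*w/(-7 + w))
-4420/(3632 - q(1)) = -4420/(3632 - 2/(-7 + 1)) = -4420/(3632 - 2/(-6)) = -4420/(3632 - 2*(-1)/6) = -4420/(3632 - 1*(-⅓)) = -4420/(3632 + ⅓) = -4420/10897/3 = -4420*3/10897 = -780/641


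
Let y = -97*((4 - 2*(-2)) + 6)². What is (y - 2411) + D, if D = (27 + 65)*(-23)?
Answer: -23539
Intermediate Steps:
D = -2116 (D = 92*(-23) = -2116)
y = -19012 (y = -97*((4 + 4) + 6)² = -97*(8 + 6)² = -97*14² = -97*196 = -19012)
(y - 2411) + D = (-19012 - 2411) - 2116 = -21423 - 2116 = -23539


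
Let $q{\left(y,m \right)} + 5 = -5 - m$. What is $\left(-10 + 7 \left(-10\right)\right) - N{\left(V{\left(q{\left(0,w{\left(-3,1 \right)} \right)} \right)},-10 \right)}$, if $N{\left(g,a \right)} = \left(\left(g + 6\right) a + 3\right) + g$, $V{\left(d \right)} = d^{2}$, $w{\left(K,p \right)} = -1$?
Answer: $706$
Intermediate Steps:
$q{\left(y,m \right)} = -10 - m$ ($q{\left(y,m \right)} = -5 - \left(5 + m\right) = -10 - m$)
$N{\left(g,a \right)} = 3 + g + a \left(6 + g\right)$ ($N{\left(g,a \right)} = \left(\left(6 + g\right) a + 3\right) + g = \left(a \left(6 + g\right) + 3\right) + g = \left(3 + a \left(6 + g\right)\right) + g = 3 + g + a \left(6 + g\right)$)
$\left(-10 + 7 \left(-10\right)\right) - N{\left(V{\left(q{\left(0,w{\left(-3,1 \right)} \right)} \right)},-10 \right)} = \left(-10 + 7 \left(-10\right)\right) - \left(3 + \left(-10 - -1\right)^{2} + 6 \left(-10\right) - 10 \left(-10 - -1\right)^{2}\right) = \left(-10 - 70\right) - \left(3 + \left(-10 + 1\right)^{2} - 60 - 10 \left(-10 + 1\right)^{2}\right) = -80 - \left(3 + \left(-9\right)^{2} - 60 - 10 \left(-9\right)^{2}\right) = -80 - \left(3 + 81 - 60 - 810\right) = -80 - -786 = -80 + 786 = 706$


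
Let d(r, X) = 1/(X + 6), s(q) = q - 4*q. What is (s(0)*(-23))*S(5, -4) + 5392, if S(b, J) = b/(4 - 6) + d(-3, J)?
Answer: 5392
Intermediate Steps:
s(q) = -3*q
d(r, X) = 1/(6 + X)
S(b, J) = 1/(6 + J) - b/2 (S(b, J) = b/(4 - 6) + 1/(6 + J) = b/(-2) + 1/(6 + J) = -b/2 + 1/(6 + J) = 1/(6 + J) - b/2)
(s(0)*(-23))*S(5, -4) + 5392 = (-3*0*(-23))*((2 - 1*5*(6 - 4))/(2*(6 - 4))) + 5392 = (0*(-23))*((½)*(2 - 1*5*2)/2) + 5392 = 0*((½)*(½)*(2 - 10)) + 5392 = 0*((½)*(½)*(-8)) + 5392 = 0*(-2) + 5392 = 0 + 5392 = 5392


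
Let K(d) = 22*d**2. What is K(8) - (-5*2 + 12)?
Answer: 1406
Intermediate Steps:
K(8) - (-5*2 + 12) = 22*8**2 - (-5*2 + 12) = 22*64 - (-10 + 12) = 1408 - 1*2 = 1408 - 2 = 1406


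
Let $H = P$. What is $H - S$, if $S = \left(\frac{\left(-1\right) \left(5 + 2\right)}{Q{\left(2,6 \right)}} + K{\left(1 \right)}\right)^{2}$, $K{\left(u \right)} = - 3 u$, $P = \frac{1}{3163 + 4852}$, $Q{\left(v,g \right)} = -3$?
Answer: $- \frac{32051}{72135} \approx -0.44432$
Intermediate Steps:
$P = \frac{1}{8015} \approx 0.00012477$
$H = \frac{1}{8015} \approx 0.00012477$
$S = \frac{4}{9}$ ($S = \left(\frac{\left(-1\right) \left(5 + 2\right)}{-3} - 3\right)^{2} = \left(\left(-1\right) 7 \left(- \frac{1}{3}\right) - 3\right)^{2} = \left(\left(-7\right) \left(- \frac{1}{3}\right) - 3\right)^{2} = \left(\frac{7}{3} - 3\right)^{2} = \left(- \frac{2}{3}\right)^{2} = \frac{4}{9} \approx 0.44444$)
$H - S = \frac{1}{8015} - \frac{4}{9} = - \frac{32051}{72135}$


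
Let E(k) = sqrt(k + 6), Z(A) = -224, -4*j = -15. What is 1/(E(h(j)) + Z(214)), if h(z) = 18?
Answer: -28/6269 - sqrt(6)/25076 ≈ -0.0045641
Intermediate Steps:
j = 15/4 (j = -1/4*(-15) = 15/4 ≈ 3.7500)
E(k) = sqrt(6 + k)
1/(E(h(j)) + Z(214)) = 1/(sqrt(6 + 18) - 224) = 1/(sqrt(24) - 224) = 1/(2*sqrt(6) - 224) = 1/(-224 + 2*sqrt(6))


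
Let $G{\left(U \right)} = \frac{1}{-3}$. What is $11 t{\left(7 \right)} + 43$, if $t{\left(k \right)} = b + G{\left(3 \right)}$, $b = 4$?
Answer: $\frac{250}{3} \approx 83.333$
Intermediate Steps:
$G{\left(U \right)} = - \frac{1}{3}$
$t{\left(k \right)} = \frac{11}{3}$ ($t{\left(k \right)} = 4 - \frac{1}{3} = \frac{11}{3}$)
$11 t{\left(7 \right)} + 43 = 11 \cdot \frac{11}{3} + 43 = \frac{121}{3} + 43 = \frac{250}{3}$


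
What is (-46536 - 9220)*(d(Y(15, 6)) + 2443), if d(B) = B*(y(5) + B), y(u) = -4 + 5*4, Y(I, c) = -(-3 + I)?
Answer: -133535620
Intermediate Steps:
Y(I, c) = 3 - I
y(u) = 16 (y(u) = -4 + 20 = 16)
d(B) = B*(16 + B)
(-46536 - 9220)*(d(Y(15, 6)) + 2443) = (-46536 - 9220)*((3 - 1*15)*(16 + (3 - 1*15)) + 2443) = -55756*((3 - 15)*(16 + (3 - 15)) + 2443) = -55756*(-12*(16 - 12) + 2443) = -55756*(-12*4 + 2443) = -55756*(-48 + 2443) = -55756*2395 = -133535620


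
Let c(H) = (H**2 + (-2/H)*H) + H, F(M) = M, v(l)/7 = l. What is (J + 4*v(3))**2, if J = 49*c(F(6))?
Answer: 4177936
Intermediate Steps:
v(l) = 7*l
c(H) = -2 + H + H**2 (c(H) = (H**2 - 2) + H = (-2 + H**2) + H = -2 + H + H**2)
J = 1960 (J = 49*(-2 + 6 + 6**2) = 49*(-2 + 6 + 36) = 49*40 = 1960)
(J + 4*v(3))**2 = (1960 + 4*(7*3))**2 = (1960 + 4*21)**2 = (1960 + 84)**2 = 2044**2 = 4177936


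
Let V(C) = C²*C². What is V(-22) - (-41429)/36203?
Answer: 8480811397/36203 ≈ 2.3426e+5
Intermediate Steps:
V(C) = C⁴
V(-22) - (-41429)/36203 = (-22)⁴ - (-41429)/36203 = 234256 - (-41429)/36203 = 234256 - 1*(-41429/36203) = 234256 + 41429/36203 = 8480811397/36203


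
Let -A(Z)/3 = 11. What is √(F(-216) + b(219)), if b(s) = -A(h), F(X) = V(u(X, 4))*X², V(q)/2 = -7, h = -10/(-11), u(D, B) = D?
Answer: I*√653151 ≈ 808.18*I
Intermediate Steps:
h = 10/11 (h = -10*(-1/11) = 10/11 ≈ 0.90909)
V(q) = -14 (V(q) = 2*(-7) = -14)
A(Z) = -33 (A(Z) = -3*11 = -33)
F(X) = -14*X²
b(s) = 33 (b(s) = -1*(-33) = 33)
√(F(-216) + b(219)) = √(-14*(-216)² + 33) = √(-14*46656 + 33) = √(-653184 + 33) = √(-653151) = I*√653151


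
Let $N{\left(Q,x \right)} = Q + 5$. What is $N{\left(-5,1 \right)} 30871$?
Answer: $0$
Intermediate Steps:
$N{\left(Q,x \right)} = 5 + Q$
$N{\left(-5,1 \right)} 30871 = \left(5 - 5\right) 30871 = 0 \cdot 30871 = 0$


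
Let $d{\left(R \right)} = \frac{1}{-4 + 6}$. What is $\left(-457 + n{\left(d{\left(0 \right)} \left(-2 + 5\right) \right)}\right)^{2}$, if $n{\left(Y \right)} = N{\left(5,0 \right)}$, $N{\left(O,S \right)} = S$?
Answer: $208849$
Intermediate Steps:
$d{\left(R \right)} = \frac{1}{2}$
$n{\left(Y \right)} = 0$
$\left(-457 + n{\left(d{\left(0 \right)} \left(-2 + 5\right) \right)}\right)^{2} = \left(-457 + 0\right)^{2} = \left(-457\right)^{2} = 208849$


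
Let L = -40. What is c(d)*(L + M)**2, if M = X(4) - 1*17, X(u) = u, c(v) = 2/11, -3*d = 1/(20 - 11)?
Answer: 5618/11 ≈ 510.73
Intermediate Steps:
d = -1/27 (d = -1/(3*(20 - 11)) = -1/3/9 = -1/3*1/9 = -1/27 ≈ -0.037037)
c(v) = 2/11 (c(v) = 2*(1/11) = 2/11)
M = -13 (M = 4 - 1*17 = 4 - 17 = -13)
c(d)*(L + M)**2 = 2*(-40 - 13)**2/11 = (2/11)*(-53)**2 = (2/11)*2809 = 5618/11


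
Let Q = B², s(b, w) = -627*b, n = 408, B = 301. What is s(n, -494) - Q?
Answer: -346417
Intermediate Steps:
Q = 90601 (Q = 301² = 90601)
s(n, -494) - Q = -627*408 - 1*90601 = -255816 - 90601 = -346417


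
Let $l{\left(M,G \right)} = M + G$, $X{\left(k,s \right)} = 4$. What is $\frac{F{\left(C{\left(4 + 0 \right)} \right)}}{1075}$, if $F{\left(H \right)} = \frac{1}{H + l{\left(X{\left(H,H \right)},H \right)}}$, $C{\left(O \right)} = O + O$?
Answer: $\frac{1}{21500} \approx 4.6512 \cdot 10^{-5}$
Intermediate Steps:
$l{\left(M,G \right)} = G + M$
$C{\left(O \right)} = 2 O$
$F{\left(H \right)} = \frac{1}{4 + 2 H}$ ($F{\left(H \right)} = \frac{1}{H + \left(H + 4\right)} = \frac{1}{H + \left(4 + H\right)} = \frac{1}{4 + 2 H}$)
$\frac{F{\left(C{\left(4 + 0 \right)} \right)}}{1075} = \frac{\frac{1}{2} \frac{1}{2 + 2 \left(4 + 0\right)}}{1075} = \frac{1}{2 \left(2 + 2 \cdot 4\right)} \frac{1}{1075} = \frac{1}{2 \left(2 + 8\right)} \frac{1}{1075} = \frac{1}{2 \cdot 10} \cdot \frac{1}{1075} = \frac{1}{2} \cdot \frac{1}{10} \cdot \frac{1}{1075} = \frac{1}{20} \cdot \frac{1}{1075} = \frac{1}{21500}$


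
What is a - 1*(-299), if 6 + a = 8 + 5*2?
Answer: 311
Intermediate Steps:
a = 12 (a = -6 + (8 + 5*2) = -6 + (8 + 10) = -6 + 18 = 12)
a - 1*(-299) = 12 - 1*(-299) = 12 + 299 = 311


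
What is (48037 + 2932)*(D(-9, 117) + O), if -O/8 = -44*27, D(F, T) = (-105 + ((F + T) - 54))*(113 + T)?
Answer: -113456994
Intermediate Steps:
D(F, T) = (113 + T)*(-159 + F + T) (D(F, T) = (-105 + (-54 + F + T))*(113 + T) = (-159 + F + T)*(113 + T) = (113 + T)*(-159 + F + T))
O = 9504 (O = -(-352)*27 = -8*(-1188) = 9504)
(48037 + 2932)*(D(-9, 117) + O) = (48037 + 2932)*((-17967 + 117² - 46*117 + 113*(-9) - 9*117) + 9504) = 50969*((-17967 + 13689 - 5382 - 1017 - 1053) + 9504) = 50969*(-11730 + 9504) = 50969*(-2226) = -113456994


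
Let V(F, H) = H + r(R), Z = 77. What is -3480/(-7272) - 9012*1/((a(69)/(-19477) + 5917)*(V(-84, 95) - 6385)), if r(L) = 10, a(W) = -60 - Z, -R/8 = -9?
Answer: 8749648232081/18274486229220 ≈ 0.47879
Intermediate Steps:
R = 72 (R = -8*(-9) = 72)
a(W) = -137 (a(W) = -60 - 1*77 = -60 - 77 = -137)
V(F, H) = 10 + H (V(F, H) = H + 10 = 10 + H)
-3480/(-7272) - 9012*1/((a(69)/(-19477) + 5917)*(V(-84, 95) - 6385)) = -3480/(-7272) - 9012*1/((-137/(-19477) + 5917)*((10 + 95) - 6385)) = -3480*(-1/7272) - 9012*1/((105 - 6385)*(-137*(-1/19477) + 5917)) = 145/303 - 9012*(-1/(6280*(137/19477 + 5917))) = 145/303 - 9012/((115245546/19477)*(-6280)) = 145/303 - 9012/(-723742028880/19477) = 145/303 - 9012*(-19477/723742028880) = 145/303 + 14627227/60311835740 = 8749648232081/18274486229220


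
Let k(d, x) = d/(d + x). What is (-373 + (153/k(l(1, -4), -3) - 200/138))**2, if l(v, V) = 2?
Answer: 3872697361/19044 ≈ 2.0336e+5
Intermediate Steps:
(-373 + (153/k(l(1, -4), -3) - 200/138))**2 = (-373 + (153/((2/(2 - 3))) - 200/138))**2 = (-373 + (153/((2/(-1))) - 200*1/138))**2 = (-373 + (153/((2*(-1))) - 100/69))**2 = (-373 + (153/(-2) - 100/69))**2 = (-373 + (153*(-1/2) - 100/69))**2 = (-373 + (-153/2 - 100/69))**2 = (-373 - 10757/138)**2 = (-62231/138)**2 = 3872697361/19044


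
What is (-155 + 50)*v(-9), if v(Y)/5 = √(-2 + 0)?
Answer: -525*I*√2 ≈ -742.46*I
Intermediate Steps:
v(Y) = 5*I*√2 (v(Y) = 5*√(-2 + 0) = 5*√(-2) = 5*(I*√2) = 5*I*√2)
(-155 + 50)*v(-9) = (-155 + 50)*(5*I*√2) = -525*I*√2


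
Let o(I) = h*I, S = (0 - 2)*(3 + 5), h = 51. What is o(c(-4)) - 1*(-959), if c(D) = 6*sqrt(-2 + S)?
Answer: 959 + 918*I*sqrt(2) ≈ 959.0 + 1298.2*I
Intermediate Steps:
S = -16 (S = -2*8 = -16)
c(D) = 18*I*sqrt(2) (c(D) = 6*sqrt(-2 - 16) = 6*sqrt(-18) = 6*(3*I*sqrt(2)) = 18*I*sqrt(2))
o(I) = 51*I
o(c(-4)) - 1*(-959) = 51*(18*I*sqrt(2)) - 1*(-959) = 918*I*sqrt(2) + 959 = 959 + 918*I*sqrt(2)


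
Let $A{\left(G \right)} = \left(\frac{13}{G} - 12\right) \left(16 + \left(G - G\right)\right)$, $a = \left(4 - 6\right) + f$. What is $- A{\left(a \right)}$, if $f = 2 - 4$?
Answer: $244$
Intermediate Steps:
$f = -2$
$a = -4$ ($a = \left(4 - 6\right) - 2 = -2 - 2 = -4$)
$A{\left(G \right)} = -192 + \frac{208}{G}$ ($A{\left(G \right)} = \left(\frac{13}{G} - 12\right) \left(16 + 0\right) = \left(-12 + \frac{13}{G}\right) 16 = -192 + \frac{208}{G}$)
$- A{\left(a \right)} = - (-192 + \frac{208}{-4}) = - (-192 + 208 \left(- \frac{1}{4}\right)) = - (-192 - 52) = \left(-1\right) \left(-244\right) = 244$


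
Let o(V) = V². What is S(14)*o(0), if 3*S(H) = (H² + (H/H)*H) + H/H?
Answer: 0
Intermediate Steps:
S(H) = ⅓ + H/3 + H²/3 (S(H) = ((H² + (H/H)*H) + H/H)/3 = ((H² + 1*H) + 1)/3 = ((H² + H) + 1)/3 = ((H + H²) + 1)/3 = (1 + H + H²)/3 = ⅓ + H/3 + H²/3)
S(14)*o(0) = (⅓ + (⅓)*14 + (⅓)*14²)*0² = (⅓ + 14/3 + (⅓)*196)*0 = (⅓ + 14/3 + 196/3)*0 = (211/3)*0 = 0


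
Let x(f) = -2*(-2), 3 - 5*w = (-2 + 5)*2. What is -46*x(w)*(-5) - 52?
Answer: 868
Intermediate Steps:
w = -⅗ (w = ⅗ - (-2 + 5)*2/5 = ⅗ - 3*2/5 = ⅗ - ⅕*6 = ⅗ - 6/5 = -⅗ ≈ -0.60000)
x(f) = 4
-46*x(w)*(-5) - 52 = -184*(-5) - 52 = -46*(-20) - 52 = 920 - 52 = 868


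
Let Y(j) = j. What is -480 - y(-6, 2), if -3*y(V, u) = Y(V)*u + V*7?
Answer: -498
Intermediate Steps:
y(V, u) = -7*V/3 - V*u/3 (y(V, u) = -(V*u + V*7)/3 = -(V*u + 7*V)/3 = -(7*V + V*u)/3 = -7*V/3 - V*u/3)
-480 - y(-6, 2) = -480 - (-6)*(-7 - 1*2)/3 = -480 - (-6)*(-7 - 2)/3 = -480 - (-6)*(-9)/3 = -480 - 1*18 = -480 - 18 = -498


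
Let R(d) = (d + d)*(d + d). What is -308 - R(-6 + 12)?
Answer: -452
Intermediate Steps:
R(d) = 4*d² (R(d) = (2*d)*(2*d) = 4*d²)
-308 - R(-6 + 12) = -308 - 4*(-6 + 12)² = -308 - 4*6² = -308 - 4*36 = -308 - 1*144 = -308 - 144 = -452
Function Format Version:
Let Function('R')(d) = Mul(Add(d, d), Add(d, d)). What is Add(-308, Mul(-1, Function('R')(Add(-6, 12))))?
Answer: -452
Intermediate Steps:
Function('R')(d) = Mul(4, Pow(d, 2)) (Function('R')(d) = Mul(Mul(2, d), Mul(2, d)) = Mul(4, Pow(d, 2)))
Add(-308, Mul(-1, Function('R')(Add(-6, 12)))) = Add(-308, Mul(-1, Mul(4, Pow(Add(-6, 12), 2)))) = Add(-308, Mul(-1, Mul(4, Pow(6, 2)))) = Add(-308, Mul(-1, Mul(4, 36))) = Add(-308, Mul(-1, 144)) = Add(-308, -144) = -452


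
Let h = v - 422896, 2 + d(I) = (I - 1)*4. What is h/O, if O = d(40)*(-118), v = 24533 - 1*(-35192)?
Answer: 363171/18172 ≈ 19.985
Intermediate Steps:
v = 59725 (v = 24533 + 35192 = 59725)
d(I) = -6 + 4*I (d(I) = -2 + (I - 1)*4 = -2 + (-1 + I)*4 = -2 + (-4 + 4*I) = -6 + 4*I)
O = -18172 (O = (-6 + 4*40)*(-118) = (-6 + 160)*(-118) = 154*(-118) = -18172)
h = -363171 (h = 59725 - 422896 = -363171)
h/O = -363171/(-18172) = -363171*(-1/18172) = 363171/18172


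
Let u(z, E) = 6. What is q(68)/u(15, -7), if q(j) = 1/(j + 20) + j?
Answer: 1995/176 ≈ 11.335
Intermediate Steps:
q(j) = j + 1/(20 + j) (q(j) = 1/(20 + j) + j = j + 1/(20 + j))
q(68)/u(15, -7) = ((1 + 68**2 + 20*68)/(20 + 68))/6 = ((1 + 4624 + 1360)/88)*(1/6) = ((1/88)*5985)*(1/6) = (5985/88)*(1/6) = 1995/176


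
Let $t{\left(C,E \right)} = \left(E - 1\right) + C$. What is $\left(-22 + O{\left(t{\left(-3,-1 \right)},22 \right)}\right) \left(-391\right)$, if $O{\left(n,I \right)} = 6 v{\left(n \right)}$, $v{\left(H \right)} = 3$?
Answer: $1564$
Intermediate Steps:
$t{\left(C,E \right)} = -1 + C + E$ ($t{\left(C,E \right)} = \left(-1 + E\right) + C = -1 + C + E$)
$O{\left(n,I \right)} = 18$ ($O{\left(n,I \right)} = 6 \cdot 3 = 18$)
$\left(-22 + O{\left(t{\left(-3,-1 \right)},22 \right)}\right) \left(-391\right) = \left(-22 + 18\right) \left(-391\right) = \left(-4\right) \left(-391\right) = 1564$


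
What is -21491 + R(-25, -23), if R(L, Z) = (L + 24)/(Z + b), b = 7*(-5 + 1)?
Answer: -1096040/51 ≈ -21491.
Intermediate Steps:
b = -28 (b = 7*(-4) = -28)
R(L, Z) = (24 + L)/(-28 + Z) (R(L, Z) = (L + 24)/(Z - 28) = (24 + L)/(-28 + Z))
-21491 + R(-25, -23) = -21491 + (24 - 25)/(-28 - 23) = -21491 - 1/(-51) = -21491 - 1/51*(-1) = -21491 + 1/51 = -1096040/51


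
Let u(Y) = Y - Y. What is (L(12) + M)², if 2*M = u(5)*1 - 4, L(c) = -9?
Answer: 121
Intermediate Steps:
u(Y) = 0
M = -2 (M = (0*1 - 4)/2 = (0 - 4)/2 = (½)*(-4) = -2)
(L(12) + M)² = (-9 - 2)² = (-11)² = 121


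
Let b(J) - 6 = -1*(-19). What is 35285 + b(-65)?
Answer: 35310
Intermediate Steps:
b(J) = 25 (b(J) = 6 - 1*(-19) = 6 + 19 = 25)
35285 + b(-65) = 35285 + 25 = 35310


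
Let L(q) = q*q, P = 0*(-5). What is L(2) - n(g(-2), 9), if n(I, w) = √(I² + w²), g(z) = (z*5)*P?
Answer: -5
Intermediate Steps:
P = 0
g(z) = 0 (g(z) = (z*5)*0 = (5*z)*0 = 0)
L(q) = q²
L(2) - n(g(-2), 9) = 2² - √(0² + 9²) = 4 - √(0 + 81) = 4 - √81 = 4 - 1*9 = 4 - 9 = -5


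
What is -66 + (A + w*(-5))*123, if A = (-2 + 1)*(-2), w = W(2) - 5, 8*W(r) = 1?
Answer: 25425/8 ≈ 3178.1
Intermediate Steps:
W(r) = 1/8 (W(r) = (1/8)*1 = 1/8)
w = -39/8 (w = 1/8 - 5 = -39/8 ≈ -4.8750)
A = 2 (A = -1*(-2) = 2)
-66 + (A + w*(-5))*123 = -66 + (2 - 39/8*(-5))*123 = -66 + (2 + 195/8)*123 = -66 + (211/8)*123 = -66 + 25953/8 = 25425/8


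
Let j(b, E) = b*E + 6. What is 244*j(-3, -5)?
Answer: 5124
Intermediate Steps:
j(b, E) = 6 + E*b (j(b, E) = E*b + 6 = 6 + E*b)
244*j(-3, -5) = 244*(6 - 5*(-3)) = 244*(6 + 15) = 244*21 = 5124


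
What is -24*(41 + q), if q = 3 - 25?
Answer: -456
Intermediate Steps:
q = -22
-24*(41 + q) = -24*(41 - 22) = -24*19 = -456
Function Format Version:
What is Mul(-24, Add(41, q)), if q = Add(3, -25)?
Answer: -456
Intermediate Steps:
q = -22
Mul(-24, Add(41, q)) = Mul(-24, Add(41, -22)) = Mul(-24, 19) = -456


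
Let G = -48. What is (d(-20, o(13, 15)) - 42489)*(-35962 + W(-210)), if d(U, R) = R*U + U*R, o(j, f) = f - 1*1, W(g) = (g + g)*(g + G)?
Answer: -3116661502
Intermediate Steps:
W(g) = 2*g*(-48 + g) (W(g) = (g + g)*(g - 48) = (2*g)*(-48 + g) = 2*g*(-48 + g))
o(j, f) = -1 + f (o(j, f) = f - 1 = -1 + f)
d(U, R) = 2*R*U (d(U, R) = R*U + R*U = 2*R*U)
(d(-20, o(13, 15)) - 42489)*(-35962 + W(-210)) = (2*(-1 + 15)*(-20) - 42489)*(-35962 + 2*(-210)*(-48 - 210)) = (2*14*(-20) - 42489)*(-35962 + 2*(-210)*(-258)) = (-560 - 42489)*(-35962 + 108360) = -43049*72398 = -3116661502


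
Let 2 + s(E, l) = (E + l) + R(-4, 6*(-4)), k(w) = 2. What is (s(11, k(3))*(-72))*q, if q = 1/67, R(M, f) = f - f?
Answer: -792/67 ≈ -11.821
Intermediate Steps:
R(M, f) = 0
s(E, l) = -2 + E + l (s(E, l) = -2 + ((E + l) + 0) = -2 + (E + l) = -2 + E + l)
q = 1/67 ≈ 0.014925
(s(11, k(3))*(-72))*q = ((-2 + 11 + 2)*(-72))*(1/67) = (11*(-72))*(1/67) = -792*1/67 = -792/67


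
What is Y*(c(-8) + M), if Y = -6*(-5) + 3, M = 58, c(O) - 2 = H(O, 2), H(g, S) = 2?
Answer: 2046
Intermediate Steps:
c(O) = 4 (c(O) = 2 + 2 = 4)
Y = 33 (Y = 30 + 3 = 33)
Y*(c(-8) + M) = 33*(4 + 58) = 33*62 = 2046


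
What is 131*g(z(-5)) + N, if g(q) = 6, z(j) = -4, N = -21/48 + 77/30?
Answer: 189151/240 ≈ 788.13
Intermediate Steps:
N = 511/240 (N = -21*1/48 + 77*(1/30) = -7/16 + 77/30 = 511/240 ≈ 2.1292)
131*g(z(-5)) + N = 131*6 + 511/240 = 786 + 511/240 = 189151/240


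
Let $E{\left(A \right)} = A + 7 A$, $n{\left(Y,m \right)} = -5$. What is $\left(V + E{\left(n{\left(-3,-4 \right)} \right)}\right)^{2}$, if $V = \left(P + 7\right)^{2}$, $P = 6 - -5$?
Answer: $80656$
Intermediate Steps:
$E{\left(A \right)} = 8 A$
$P = 11$ ($P = 6 + 5 = 11$)
$V = 324$ ($V = \left(11 + 7\right)^{2} = 18^{2} = 324$)
$\left(V + E{\left(n{\left(-3,-4 \right)} \right)}\right)^{2} = \left(324 + 8 \left(-5\right)\right)^{2} = \left(324 - 40\right)^{2} = 284^{2} = 80656$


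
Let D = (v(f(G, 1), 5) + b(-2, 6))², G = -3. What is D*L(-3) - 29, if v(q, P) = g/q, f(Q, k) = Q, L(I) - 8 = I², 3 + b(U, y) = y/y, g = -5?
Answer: -244/9 ≈ -27.111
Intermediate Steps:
b(U, y) = -2 (b(U, y) = -3 + y/y = -3 + 1 = -2)
L(I) = 8 + I²
v(q, P) = -5/q
D = ⅑ (D = (-5/(-3) - 2)² = (-5*(-⅓) - 2)² = (5/3 - 2)² = (-⅓)² = ⅑ ≈ 0.11111)
D*L(-3) - 29 = (8 + (-3)²)/9 - 29 = (8 + 9)/9 - 29 = (⅑)*17 - 29 = 17/9 - 29 = -244/9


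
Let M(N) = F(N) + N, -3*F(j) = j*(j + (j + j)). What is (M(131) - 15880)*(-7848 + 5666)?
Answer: 71809620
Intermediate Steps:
F(j) = -j**2 (F(j) = -j*(j + (j + j))/3 = -j*(j + 2*j)/3 = -j*3*j/3 = -j**2)
M(N) = N - N**2 (M(N) = -N**2 + N = N - N**2)
(M(131) - 15880)*(-7848 + 5666) = (131*(1 - 1*131) - 15880)*(-7848 + 5666) = (131*(1 - 131) - 15880)*(-2182) = (131*(-130) - 15880)*(-2182) = (-17030 - 15880)*(-2182) = -32910*(-2182) = 71809620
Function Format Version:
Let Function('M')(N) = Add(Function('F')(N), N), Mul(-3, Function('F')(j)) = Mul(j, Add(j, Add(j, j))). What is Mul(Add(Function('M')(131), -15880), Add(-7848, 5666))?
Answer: 71809620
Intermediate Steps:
Function('F')(j) = Mul(-1, Pow(j, 2)) (Function('F')(j) = Mul(Rational(-1, 3), Mul(j, Add(j, Add(j, j)))) = Mul(Rational(-1, 3), Mul(j, Add(j, Mul(2, j)))) = Mul(Rational(-1, 3), Mul(j, Mul(3, j))) = Mul(Rational(-1, 3), Mul(3, Pow(j, 2))) = Mul(-1, Pow(j, 2)))
Function('M')(N) = Add(N, Mul(-1, Pow(N, 2))) (Function('M')(N) = Add(Mul(-1, Pow(N, 2)), N) = Add(N, Mul(-1, Pow(N, 2))))
Mul(Add(Function('M')(131), -15880), Add(-7848, 5666)) = Mul(Add(Mul(131, Add(1, Mul(-1, 131))), -15880), Add(-7848, 5666)) = Mul(Add(Mul(131, Add(1, -131)), -15880), -2182) = Mul(Add(Mul(131, -130), -15880), -2182) = Mul(Add(-17030, -15880), -2182) = Mul(-32910, -2182) = 71809620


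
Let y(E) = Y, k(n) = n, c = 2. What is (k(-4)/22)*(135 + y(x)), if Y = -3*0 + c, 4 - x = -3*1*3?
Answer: -274/11 ≈ -24.909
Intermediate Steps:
x = 13 (x = 4 - (-3*1)*3 = 4 - (-3)*3 = 4 - 1*(-9) = 4 + 9 = 13)
Y = 2 (Y = -3*0 + 2 = 0 + 2 = 2)
y(E) = 2
(k(-4)/22)*(135 + y(x)) = (-4/22)*(135 + 2) = -4*1/22*137 = -2/11*137 = -274/11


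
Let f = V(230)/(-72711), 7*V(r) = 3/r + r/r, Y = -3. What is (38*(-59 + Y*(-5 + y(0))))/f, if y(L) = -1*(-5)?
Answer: 262459079820/233 ≈ 1.1264e+9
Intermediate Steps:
V(r) = ⅐ + 3/(7*r) (V(r) = (3/r + r/r)/7 = (3/r + 1)/7 = (1 + 3/r)/7 = ⅐ + 3/(7*r))
y(L) = 5
f = -233/117064710 (f = ((⅐)*(3 + 230)/230)/(-72711) = ((⅐)*(1/230)*233)*(-1/72711) = (233/1610)*(-1/72711) = -233/117064710 ≈ -1.9904e-6)
(38*(-59 + Y*(-5 + y(0))))/f = (38*(-59 - 3*(-5 + 5)))/(-233/117064710) = (38*(-59 - 3*0))*(-117064710/233) = (38*(-59 + 0))*(-117064710/233) = (38*(-59))*(-117064710/233) = -2242*(-117064710/233) = 262459079820/233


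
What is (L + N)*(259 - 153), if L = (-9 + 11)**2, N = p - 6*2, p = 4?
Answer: -424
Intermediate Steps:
N = -8 (N = 4 - 6*2 = 4 - 12 = -8)
L = 4 (L = 2**2 = 4)
(L + N)*(259 - 153) = (4 - 8)*(259 - 153) = -4*106 = -424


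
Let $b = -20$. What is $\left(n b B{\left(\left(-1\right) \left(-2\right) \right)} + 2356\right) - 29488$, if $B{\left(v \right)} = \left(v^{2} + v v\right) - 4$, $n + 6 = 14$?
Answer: $-27772$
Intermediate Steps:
$n = 8$ ($n = -6 + 14 = 8$)
$B{\left(v \right)} = -4 + 2 v^{2}$ ($B{\left(v \right)} = \left(v^{2} + v^{2}\right) - 4 = 2 v^{2} - 4 = -4 + 2 v^{2}$)
$\left(n b B{\left(\left(-1\right) \left(-2\right) \right)} + 2356\right) - 29488 = \left(8 \left(-20\right) \left(-4 + 2 \left(\left(-1\right) \left(-2\right)\right)^{2}\right) + 2356\right) - 29488 = \left(- 160 \left(-4 + 2 \cdot 2^{2}\right) + 2356\right) - 29488 = \left(- 160 \left(-4 + 2 \cdot 4\right) + 2356\right) - 29488 = \left(- 160 \left(-4 + 8\right) + 2356\right) - 29488 = \left(\left(-160\right) 4 + 2356\right) - 29488 = \left(-640 + 2356\right) - 29488 = 1716 - 29488 = -27772$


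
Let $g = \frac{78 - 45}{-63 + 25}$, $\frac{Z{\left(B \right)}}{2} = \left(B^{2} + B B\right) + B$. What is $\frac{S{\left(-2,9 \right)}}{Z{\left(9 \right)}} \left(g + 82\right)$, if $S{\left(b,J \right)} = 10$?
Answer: $\frac{15415}{6498} \approx 2.3723$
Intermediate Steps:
$Z{\left(B \right)} = 2 B + 4 B^{2}$ ($Z{\left(B \right)} = 2 \left(\left(B^{2} + B B\right) + B\right) = 2 \left(\left(B^{2} + B^{2}\right) + B\right) = 2 \left(2 B^{2} + B\right) = 2 \left(B + 2 B^{2}\right) = 2 B + 4 B^{2}$)
$g = - \frac{33}{38}$ ($g = \frac{33}{-38} = 33 \left(- \frac{1}{38}\right) = - \frac{33}{38} \approx -0.86842$)
$\frac{S{\left(-2,9 \right)}}{Z{\left(9 \right)}} \left(g + 82\right) = \frac{10}{2 \cdot 9 \left(1 + 2 \cdot 9\right)} \left(- \frac{33}{38} + 82\right) = \frac{10}{2 \cdot 9 \left(1 + 18\right)} \frac{3083}{38} = \frac{10}{2 \cdot 9 \cdot 19} \cdot \frac{3083}{38} = \frac{10}{342} \cdot \frac{3083}{38} = 10 \cdot \frac{1}{342} \cdot \frac{3083}{38} = \frac{5}{171} \cdot \frac{3083}{38} = \frac{15415}{6498}$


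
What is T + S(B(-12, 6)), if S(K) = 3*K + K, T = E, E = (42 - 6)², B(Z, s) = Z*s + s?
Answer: 1032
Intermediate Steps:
B(Z, s) = s + Z*s
E = 1296 (E = 36² = 1296)
T = 1296
S(K) = 4*K
T + S(B(-12, 6)) = 1296 + 4*(6*(1 - 12)) = 1296 + 4*(6*(-11)) = 1296 + 4*(-66) = 1296 - 264 = 1032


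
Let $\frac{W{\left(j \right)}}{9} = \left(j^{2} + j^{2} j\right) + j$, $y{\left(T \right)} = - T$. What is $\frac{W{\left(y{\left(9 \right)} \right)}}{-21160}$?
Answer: $\frac{5913}{21160} \approx 0.27944$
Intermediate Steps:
$W{\left(j \right)} = 9 j + 9 j^{2} + 9 j^{3}$ ($W{\left(j \right)} = 9 \left(\left(j^{2} + j^{2} j\right) + j\right) = 9 \left(\left(j^{2} + j^{3}\right) + j\right) = 9 \left(j + j^{2} + j^{3}\right) = 9 j + 9 j^{2} + 9 j^{3}$)
$\frac{W{\left(y{\left(9 \right)} \right)}}{-21160} = \frac{9 \left(\left(-1\right) 9\right) \left(1 - 9 + \left(\left(-1\right) 9\right)^{2}\right)}{-21160} = 9 \left(-9\right) \left(1 - 9 + \left(-9\right)^{2}\right) \left(- \frac{1}{21160}\right) = 9 \left(-9\right) \left(1 - 9 + 81\right) \left(- \frac{1}{21160}\right) = 9 \left(-9\right) 73 \left(- \frac{1}{21160}\right) = \left(-5913\right) \left(- \frac{1}{21160}\right) = \frac{5913}{21160}$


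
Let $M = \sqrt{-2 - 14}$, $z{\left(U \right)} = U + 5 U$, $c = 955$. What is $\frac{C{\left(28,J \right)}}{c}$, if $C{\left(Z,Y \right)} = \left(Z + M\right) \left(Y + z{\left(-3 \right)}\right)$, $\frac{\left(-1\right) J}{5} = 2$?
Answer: $- \frac{784}{955} - \frac{112 i}{955} \approx -0.82094 - 0.11728 i$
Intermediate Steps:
$J = -10$ ($J = \left(-5\right) 2 = -10$)
$z{\left(U \right)} = 6 U$
$M = 4 i$ ($M = \sqrt{-16} = 4 i \approx 4.0 i$)
$C{\left(Z,Y \right)} = \left(-18 + Y\right) \left(Z + 4 i\right)$ ($C{\left(Z,Y \right)} = \left(Z + 4 i\right) \left(Y + 6 \left(-3\right)\right) = \left(Z + 4 i\right) \left(Y - 18\right) = \left(Z + 4 i\right) \left(-18 + Y\right) = \left(-18 + Y\right) \left(Z + 4 i\right)$)
$\frac{C{\left(28,J \right)}}{c} = \frac{- 72 i - 504 - 280 + 4 i \left(-10\right)}{955} = \left(- 72 i - 504 - 280 - 40 i\right) \frac{1}{955} = \left(-784 - 112 i\right) \frac{1}{955} = - \frac{784}{955} - \frac{112 i}{955}$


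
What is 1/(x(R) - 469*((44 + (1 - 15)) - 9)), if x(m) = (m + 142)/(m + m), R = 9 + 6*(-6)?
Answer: -54/531961 ≈ -0.00010151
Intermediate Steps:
R = -27 (R = 9 - 36 = -27)
x(m) = (142 + m)/(2*m) (x(m) = (142 + m)/((2*m)) = (142 + m)*(1/(2*m)) = (142 + m)/(2*m))
1/(x(R) - 469*((44 + (1 - 15)) - 9)) = 1/((½)*(142 - 27)/(-27) - 469*((44 + (1 - 15)) - 9)) = 1/((½)*(-1/27)*115 - 469*((44 - 14) - 9)) = 1/(-115/54 - 469*(30 - 9)) = 1/(-115/54 - 469*21) = 1/(-115/54 - 9849) = 1/(-531961/54) = -54/531961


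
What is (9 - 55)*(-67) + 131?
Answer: 3213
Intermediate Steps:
(9 - 55)*(-67) + 131 = -46*(-67) + 131 = 3082 + 131 = 3213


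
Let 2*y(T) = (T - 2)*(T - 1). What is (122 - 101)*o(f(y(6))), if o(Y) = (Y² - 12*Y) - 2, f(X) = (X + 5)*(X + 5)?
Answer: 1006383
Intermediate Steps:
y(T) = (-1 + T)*(-2 + T)/2 (y(T) = ((T - 2)*(T - 1))/2 = ((-2 + T)*(-1 + T))/2 = ((-1 + T)*(-2 + T))/2 = (-1 + T)*(-2 + T)/2)
f(X) = (5 + X)² (f(X) = (5 + X)*(5 + X) = (5 + X)²)
o(Y) = -2 + Y² - 12*Y
(122 - 101)*o(f(y(6))) = (122 - 101)*(-2 + ((5 + (1 + (½)*6² - 3/2*6))²)² - 12*(5 + (1 + (½)*6² - 3/2*6))²) = 21*(-2 + ((5 + (1 + (½)*36 - 9))²)² - 12*(5 + (1 + (½)*36 - 9))²) = 21*(-2 + ((5 + (1 + 18 - 9))²)² - 12*(5 + (1 + 18 - 9))²) = 21*(-2 + ((5 + 10)²)² - 12*(5 + 10)²) = 21*(-2 + (15²)² - 12*15²) = 21*(-2 + 225² - 12*225) = 21*(-2 + 50625 - 2700) = 21*47923 = 1006383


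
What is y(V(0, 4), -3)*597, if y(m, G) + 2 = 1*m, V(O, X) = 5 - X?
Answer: -597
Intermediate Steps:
y(m, G) = -2 + m (y(m, G) = -2 + 1*m = -2 + m)
y(V(0, 4), -3)*597 = (-2 + (5 - 1*4))*597 = (-2 + (5 - 4))*597 = (-2 + 1)*597 = -1*597 = -597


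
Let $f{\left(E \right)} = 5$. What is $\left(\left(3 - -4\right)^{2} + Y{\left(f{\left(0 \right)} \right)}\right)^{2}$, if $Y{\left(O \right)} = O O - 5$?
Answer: $4761$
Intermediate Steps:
$Y{\left(O \right)} = -5 + O^{2}$ ($Y{\left(O \right)} = O^{2} - 5 = -5 + O^{2}$)
$\left(\left(3 - -4\right)^{2} + Y{\left(f{\left(0 \right)} \right)}\right)^{2} = \left(\left(3 - -4\right)^{2} - \left(5 - 5^{2}\right)\right)^{2} = \left(\left(3 + 4\right)^{2} + \left(-5 + 25\right)\right)^{2} = \left(7^{2} + 20\right)^{2} = \left(49 + 20\right)^{2} = 69^{2} = 4761$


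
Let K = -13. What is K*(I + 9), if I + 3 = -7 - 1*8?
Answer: 117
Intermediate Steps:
I = -18 (I = -3 + (-7 - 1*8) = -3 + (-7 - 8) = -3 - 15 = -18)
K*(I + 9) = -13*(-18 + 9) = -13*(-9) = 117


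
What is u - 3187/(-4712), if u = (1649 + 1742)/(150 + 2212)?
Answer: 11753043/5564872 ≈ 2.1120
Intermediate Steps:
u = 3391/2362 ≈ 1.4356
u - 3187/(-4712) = 3391/2362 - 3187/(-4712) = 3391/2362 - 3187*(-1/4712) = 3391/2362 + 3187/4712 = 11753043/5564872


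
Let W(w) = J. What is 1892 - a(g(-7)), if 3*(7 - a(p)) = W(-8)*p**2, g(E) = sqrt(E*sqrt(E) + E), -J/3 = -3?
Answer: 1864 - 21*I*sqrt(7) ≈ 1864.0 - 55.561*I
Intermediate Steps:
J = 9 (J = -3*(-3) = 9)
W(w) = 9
g(E) = sqrt(E + E**(3/2)) (g(E) = sqrt(E**(3/2) + E) = sqrt(E + E**(3/2)))
a(p) = 7 - 3*p**2
1892 - a(g(-7)) = 1892 - (7 - (-21 - 21*I*sqrt(7))) = 1892 - (7 - 3*(-7 - 7*I*sqrt(7))) = 1892 - (7 + (21 + 21*I*sqrt(7))) = 1892 - (28 + 21*I*sqrt(7)) = 1892 + (-28 - 21*I*sqrt(7)) = 1864 - 21*I*sqrt(7)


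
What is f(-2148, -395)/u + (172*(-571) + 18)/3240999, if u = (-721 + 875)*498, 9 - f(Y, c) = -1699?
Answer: -23750809/2959032087 ≈ -0.0080265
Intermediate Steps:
f(Y, c) = 1708 (f(Y, c) = 9 - 1*(-1699) = 9 + 1699 = 1708)
u = 76692 (u = 154*498 = 76692)
f(-2148, -395)/u + (172*(-571) + 18)/3240999 = 1708/76692 + (172*(-571) + 18)/3240999 = 1708*(1/76692) + (-98212 + 18)*(1/3240999) = 61/2739 - 98194*1/3240999 = 61/2739 - 98194/3240999 = -23750809/2959032087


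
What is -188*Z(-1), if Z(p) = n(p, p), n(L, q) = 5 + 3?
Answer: -1504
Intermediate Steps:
n(L, q) = 8
Z(p) = 8
-188*Z(-1) = -188*8 = -1504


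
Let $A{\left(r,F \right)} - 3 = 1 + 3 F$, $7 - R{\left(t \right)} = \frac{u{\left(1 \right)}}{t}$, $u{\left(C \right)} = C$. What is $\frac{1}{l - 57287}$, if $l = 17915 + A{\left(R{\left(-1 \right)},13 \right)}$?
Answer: $- \frac{1}{39329} \approx -2.5427 \cdot 10^{-5}$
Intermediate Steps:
$R{\left(t \right)} = 7 - \frac{1}{t}$ ($R{\left(t \right)} = 7 - 1 \frac{1}{t} = 7 - \frac{1}{t}$)
$A{\left(r,F \right)} = 4 + 3 F$ ($A{\left(r,F \right)} = 3 + \left(1 + 3 F\right) = 4 + 3 F$)
$l = 17958$ ($l = 17915 + \left(4 + 3 \cdot 13\right) = 17915 + \left(4 + 39\right) = 17915 + 43 = 17958$)
$\frac{1}{l - 57287} = \frac{1}{17958 - 57287} = \frac{1}{-39329} = - \frac{1}{39329}$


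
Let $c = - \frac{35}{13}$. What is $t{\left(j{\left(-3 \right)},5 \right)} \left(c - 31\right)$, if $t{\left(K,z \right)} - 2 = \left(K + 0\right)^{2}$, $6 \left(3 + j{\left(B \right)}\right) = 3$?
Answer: $- \frac{7227}{26} \approx -277.96$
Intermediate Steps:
$c = - \frac{35}{13}$ ($c = \left(-35\right) \frac{1}{13} = - \frac{35}{13} \approx -2.6923$)
$j{\left(B \right)} = - \frac{5}{2}$ ($j{\left(B \right)} = -3 + \frac{1}{6} \cdot 3 = -3 + \frac{1}{2} = - \frac{5}{2}$)
$t{\left(K,z \right)} = 2 + K^{2}$ ($t{\left(K,z \right)} = 2 + \left(K + 0\right)^{2} = 2 + K^{2}$)
$t{\left(j{\left(-3 \right)},5 \right)} \left(c - 31\right) = \left(2 + \left(- \frac{5}{2}\right)^{2}\right) \left(- \frac{35}{13} - 31\right) = \left(2 + \frac{25}{4}\right) \left(- \frac{35}{13} - 31\right) = \frac{33 \left(- \frac{35}{13} - 31\right)}{4} = \frac{33}{4} \left(- \frac{438}{13}\right) = - \frac{7227}{26}$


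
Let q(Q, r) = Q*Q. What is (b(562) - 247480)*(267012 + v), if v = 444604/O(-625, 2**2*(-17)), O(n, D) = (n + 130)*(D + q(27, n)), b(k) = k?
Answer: -7190626383653216/109065 ≈ -6.5930e+10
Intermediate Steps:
q(Q, r) = Q**2
O(n, D) = (130 + n)*(729 + D) (O(n, D) = (n + 130)*(D + 27**2) = (130 + n)*(D + 729) = (130 + n)*(729 + D))
v = -444604/327195 (v = 444604/(94770 + 130*(2**2*(-17)) + 729*(-625) + (2**2*(-17))*(-625)) = 444604/(94770 + 130*(4*(-17)) - 455625 + (4*(-17))*(-625)) = 444604/(94770 + 130*(-68) - 455625 - 68*(-625)) = 444604/(94770 - 8840 - 455625 + 42500) = 444604/(-327195) = 444604*(-1/327195) = -444604/327195 ≈ -1.3588)
(b(562) - 247480)*(267012 + v) = (562 - 247480)*(267012 - 444604/327195) = -246918*87364546736/327195 = -7190626383653216/109065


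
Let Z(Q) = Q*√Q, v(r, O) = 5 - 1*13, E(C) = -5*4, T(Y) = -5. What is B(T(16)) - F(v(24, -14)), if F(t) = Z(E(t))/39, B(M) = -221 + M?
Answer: -226 + 40*I*√5/39 ≈ -226.0 + 2.2934*I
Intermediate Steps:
E(C) = -20
v(r, O) = -8 (v(r, O) = 5 - 13 = -8)
Z(Q) = Q^(3/2)
F(t) = -40*I*√5/39 (F(t) = (-20)^(3/2)/39 = -40*I*√5*(1/39) = -40*I*√5/39)
B(T(16)) - F(v(24, -14)) = (-221 - 5) - (-40)*I*√5/39 = -226 + 40*I*√5/39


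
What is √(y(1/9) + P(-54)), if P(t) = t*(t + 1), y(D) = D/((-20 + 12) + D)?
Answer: √14427271/71 ≈ 53.498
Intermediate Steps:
y(D) = D/(-8 + D)
P(t) = t*(1 + t)
√(y(1/9) + P(-54)) = √(1/(9*(-8 + 1/9)) - 54*(1 - 54)) = √(1/(9*(-8 + ⅑)) - 54*(-53)) = √(1/(9*(-71/9)) + 2862) = √((⅑)*(-9/71) + 2862) = √(-1/71 + 2862) = √(203201/71) = √14427271/71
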